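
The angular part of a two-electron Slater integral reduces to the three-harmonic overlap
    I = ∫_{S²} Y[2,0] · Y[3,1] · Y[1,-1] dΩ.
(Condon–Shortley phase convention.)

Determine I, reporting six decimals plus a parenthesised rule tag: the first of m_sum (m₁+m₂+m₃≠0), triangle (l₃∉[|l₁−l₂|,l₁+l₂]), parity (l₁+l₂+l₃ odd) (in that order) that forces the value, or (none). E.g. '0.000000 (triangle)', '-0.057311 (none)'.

Rules hold: Σm=0, L=6 even, 1≤1≤5.
N = 5·7·3 = 105
Δ = 4!·0!·2!/7! = 1/105
Racah Σ t=2..2: t=2:+1/4 = 1/4
⇒ 3j(2 3 1; 0 0 0)² = 3/35, sgn -1
Racah Σ t=2..2: t=2:+1/8 = 1/8
⇒ 3j(2 3 1; 0 1 -1)² = 2/35, sgn +1
4πI² = N·(3j₀)²·(3jₘ)² = 18/35
I = -1·√(0.514286/4π) = -0.20230066
No selection rule forces the value: the integral is nonzero (none).

-0.202301 (none)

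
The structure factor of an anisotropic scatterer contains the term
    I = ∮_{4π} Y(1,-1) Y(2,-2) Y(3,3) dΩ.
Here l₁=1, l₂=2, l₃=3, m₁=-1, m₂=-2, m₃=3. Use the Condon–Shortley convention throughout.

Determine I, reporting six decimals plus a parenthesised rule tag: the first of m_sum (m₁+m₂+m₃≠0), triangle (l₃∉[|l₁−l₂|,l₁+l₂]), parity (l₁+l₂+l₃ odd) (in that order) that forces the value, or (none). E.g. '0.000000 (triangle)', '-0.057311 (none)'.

-0.319865 (none)

m-sum 0 ✓  L=6 even ✓  1≤3≤3 ✓
Π(2lᵢ+1) = 3×5×7 = 105
triangle coeff Δ(1,2,3) = 1/105
Σ_t [0,0]: t=0:+1/4 = 1/4
(3j)²=3/35 [(1 2 3; 0 0 0)], sign=-1
Σ_t [0,0]: t=0:+1/48 = 1/48
(3j)²=1/7 [(1 2 3; -1 -2 3)], sign=+1
⇒ 4πI² = 9/7
I = (-1)√(9/7/(4π)) = -0.31986543
No selection rule forces the value: the integral is nonzero (none).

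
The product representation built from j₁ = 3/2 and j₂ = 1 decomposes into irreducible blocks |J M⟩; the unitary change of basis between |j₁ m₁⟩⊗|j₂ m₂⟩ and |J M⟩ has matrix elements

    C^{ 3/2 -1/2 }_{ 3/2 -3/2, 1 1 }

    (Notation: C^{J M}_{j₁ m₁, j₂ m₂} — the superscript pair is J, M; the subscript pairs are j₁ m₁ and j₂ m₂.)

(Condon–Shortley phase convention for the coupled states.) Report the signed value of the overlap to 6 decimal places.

j₁+j₂−J=1  J+j₁−j₂=2  J−j₁+j₂=1  j₁+j₂+J+1=5
(j₁±m₁, j₂±m₂, J±M) = (0,3,2,0,1,2)
P² = 8/5
sum k=1..1:
  [1] −1/2 = -1/2
S = -1/2
C² = P²·S² = 2/5 ; C = -0.632456

-0.632456  (= −√(2/5))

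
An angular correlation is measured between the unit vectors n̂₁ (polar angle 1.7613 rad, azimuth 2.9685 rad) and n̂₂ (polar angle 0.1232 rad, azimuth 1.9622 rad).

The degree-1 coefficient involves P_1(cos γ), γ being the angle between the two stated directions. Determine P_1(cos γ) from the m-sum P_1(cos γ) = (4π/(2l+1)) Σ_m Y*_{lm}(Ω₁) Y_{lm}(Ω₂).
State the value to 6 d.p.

-0.123363

Term-by-term m-sum for l=1 (normalisation 4π/3 = 4.188790):
  term(m=-1) = +0.007706+0.012169i   from Y*(Ω₁)=-0.334174+0.058428i, Y(Ω₂)=-0.016197-0.039246i
  term(m=+0) = -0.044862-0.000000i   from Y*(Ω₁)=-0.092519-0.000000i, Y(Ω₂)=+0.484899+0.000000i
  term(m=+1) = +0.007706-0.012169i   from Y*(Ω₁)=+0.334174+0.058428i, Y(Ω₂)=+0.016197-0.039246i
Accumulated sum -0.029451+0.000000i; after 4π/(2l+1) scaling, -0.123363+0.000000i ⇒ P_1 = -0.123363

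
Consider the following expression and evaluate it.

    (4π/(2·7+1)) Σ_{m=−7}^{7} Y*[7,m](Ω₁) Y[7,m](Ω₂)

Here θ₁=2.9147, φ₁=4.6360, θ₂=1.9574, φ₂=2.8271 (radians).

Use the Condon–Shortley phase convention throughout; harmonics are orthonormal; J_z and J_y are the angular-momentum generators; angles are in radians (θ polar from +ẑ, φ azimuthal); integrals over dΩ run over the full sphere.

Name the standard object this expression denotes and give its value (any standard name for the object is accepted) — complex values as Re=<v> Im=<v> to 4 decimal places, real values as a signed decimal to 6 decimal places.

Legendre polynomial (addition theorem), -0.194132

This sum is the spherical-harmonic addition theorem: it equals the Legendre polynomial P_l(cos γ) of the angle γ between the two directions.
Addition theorem: P_7(cos γ) = (4π/15) Σ_m Y*_{lm}(Ω₁) Y_{lm}(Ω₂), m = −7…7:
  m=-7: Y*=(0.000007, 0.000013)  Y=(0.172398, -0.236124)  product (0.000004, 0.000000)
  m=-6: Y*=(0.000212, -0.000105)  Y=(0.138460, -0.423252)  product (-0.000015, -0.000104)
  m=-5: Y*=(-0.000894, -0.002225)  Y=(0.000354, -0.212104)  product (-0.000472, 0.000189)
  m=-4: Y*=(-0.016313, 0.005146)  Y=(0.072180, 0.223160)  product (-0.002326, -0.003269)
  m=-3: Y*=(0.019807, 0.084910)  Y=(0.180207, 0.248556)  product (-0.017536, 0.020224)
  m=-2: Y*=(0.300863, -0.046326)  Y=(-0.092160, -0.067052)  product (-0.030834, -0.015904)
  m=-1: Y*=(-0.048370, -0.631976)  Y=(-0.304947, -0.099196)  product (-0.047939, 0.197517)
  m=+0: Y*=(-0.434815, -0.000000)  Y=(0.077029, 0.000000)  product (-0.033493, -0.000000)
  m=+1: Y*=(0.048370, -0.631976)  Y=(0.304947, -0.099196)  product (-0.047939, -0.197517)
  m=+2: Y*=(0.300863, 0.046326)  Y=(-0.092160, 0.067052)  product (-0.030834, 0.015904)
  m=+3: Y*=(-0.019807, 0.084910)  Y=(-0.180207, 0.248556)  product (-0.017536, -0.020224)
  m=+4: Y*=(-0.016313, -0.005146)  Y=(0.072180, -0.223160)  product (-0.002326, 0.003269)
  m=+5: Y*=(0.000894, -0.002225)  Y=(-0.000354, -0.212104)  product (-0.000472, -0.000189)
  m=+6: Y*=(0.000212, 0.000105)  Y=(0.138460, 0.423252)  product (-0.000015, 0.000104)
  m=+7: Y*=(-0.000007, 0.000013)  Y=(-0.172398, -0.236124)  product (0.000004, -0.000000)
Σ over m = (-0.231727, -0.000000); ×(4π/15) → (-0.194132, -0.000000). Real part: -0.194132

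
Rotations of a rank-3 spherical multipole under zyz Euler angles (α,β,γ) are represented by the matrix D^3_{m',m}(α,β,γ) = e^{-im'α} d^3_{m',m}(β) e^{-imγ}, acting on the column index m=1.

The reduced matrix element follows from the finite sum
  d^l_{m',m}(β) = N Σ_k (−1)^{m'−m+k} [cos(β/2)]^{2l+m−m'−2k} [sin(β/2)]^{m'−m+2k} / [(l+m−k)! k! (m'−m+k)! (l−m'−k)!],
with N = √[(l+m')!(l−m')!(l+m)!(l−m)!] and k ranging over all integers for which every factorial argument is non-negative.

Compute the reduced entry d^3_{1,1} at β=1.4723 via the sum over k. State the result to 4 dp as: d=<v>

d=-0.2524

d^3_{1,1}(β=1.4723) via the finite sum:
c=cos(1.472300/2)=0.741059, s=sin(1.472300/2)=0.671440; N=√[24·2·24·2]=48.000000
Admissible k: 0..2 (factorial args all ≥0)
  k=0: (−1)^0·48.0000/(48)·0.7411^6·0.6714^0 = +0.165622
  k=1: (−1)^1·48.0000/(6)·0.7411^4·0.6714^2 = -1.087716
  k=2: (−1)^2·48.0000/(8)·0.7411^2·0.6714^4 = +0.669708
d^3_{1,1}(1.4723) = +0.165622 -1.087716 +0.669708 = -0.252387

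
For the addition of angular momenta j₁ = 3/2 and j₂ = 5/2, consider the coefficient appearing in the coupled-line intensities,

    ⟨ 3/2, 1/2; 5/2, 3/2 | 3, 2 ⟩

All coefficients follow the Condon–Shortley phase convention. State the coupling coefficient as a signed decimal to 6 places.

-0.288675  (= −√(1/12))

√[7·1!2!4!/8! · 2!1!4!1!5!1!] = √(48)
  +(−1)^0/∏(0,1,1,4,1,0)! = 1/24  (running 1/24)
  +(−1)^1/∏(1,0,0,3,2,1)! = -1/12  (running -1/24)
⟨..|..⟩ = √(48)·(-1/24) = -0.288675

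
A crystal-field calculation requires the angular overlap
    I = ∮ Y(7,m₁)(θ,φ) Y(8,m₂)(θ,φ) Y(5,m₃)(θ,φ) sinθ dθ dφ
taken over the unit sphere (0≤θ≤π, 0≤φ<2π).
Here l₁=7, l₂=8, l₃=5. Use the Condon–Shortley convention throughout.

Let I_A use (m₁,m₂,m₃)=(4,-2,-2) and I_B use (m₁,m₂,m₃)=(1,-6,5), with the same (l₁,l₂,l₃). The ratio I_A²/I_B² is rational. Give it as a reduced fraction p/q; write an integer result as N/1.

14/8775

Same 7,8,5: normalisation and zero-m 3j drop out of the ratio.
A: Δ: 10! 4! 6! / 21! → 1/814773960; sum: t=0:+1/15676416000 t=1:−1/174182400 t=2:+1/23224320 t=3:−1/26127360 = -1/1119744000; 3j²(7 8 5; 4 -2 -2) = Δ·Π!·Σ² = 7/377910  (sign +1)
B: Δ: 10! 4! 6! / 21! → 1/814773960; sum: t=2:+1/1393459200 = 1/1393459200; 3j²(7 8 5; 1 -6 5) = Δ·Π!·Σ² = 15/1292  (sign +1)
I_A²/I_B² = (7/377910)/(15/1292) = 14/8775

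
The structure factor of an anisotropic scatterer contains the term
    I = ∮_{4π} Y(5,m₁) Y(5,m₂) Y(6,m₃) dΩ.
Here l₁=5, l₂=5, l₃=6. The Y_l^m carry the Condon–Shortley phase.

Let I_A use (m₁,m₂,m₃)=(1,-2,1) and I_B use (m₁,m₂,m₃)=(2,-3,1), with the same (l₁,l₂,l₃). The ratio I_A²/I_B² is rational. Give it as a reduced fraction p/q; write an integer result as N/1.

l's match ⇒ only the (l;m) 3-j factors differ between A and B.
A: triangle coeff Δ(5,5,6) = 1/28588560; Σ_t [0,3]: t=0:+1/41472 t=1:−1/10368 t=2:+1/23040 t=3:−1/518400 = -1/32400; (3j)²=128/12155 [(5 5 6; 1 -2 1)], sign=+1
B: triangle coeff Δ(5,5,6) = 1/28588560; Σ_t [0,2]: t=0:+1/41472 t=1:−1/34560 t=2:+1/345600 = -1/518400; (3j)²=7/36465 [(5 5 6; 2 -3 1)], sign=+1
I_A²/I_B² = (128/12155)/(7/36465) = 384/7

384/7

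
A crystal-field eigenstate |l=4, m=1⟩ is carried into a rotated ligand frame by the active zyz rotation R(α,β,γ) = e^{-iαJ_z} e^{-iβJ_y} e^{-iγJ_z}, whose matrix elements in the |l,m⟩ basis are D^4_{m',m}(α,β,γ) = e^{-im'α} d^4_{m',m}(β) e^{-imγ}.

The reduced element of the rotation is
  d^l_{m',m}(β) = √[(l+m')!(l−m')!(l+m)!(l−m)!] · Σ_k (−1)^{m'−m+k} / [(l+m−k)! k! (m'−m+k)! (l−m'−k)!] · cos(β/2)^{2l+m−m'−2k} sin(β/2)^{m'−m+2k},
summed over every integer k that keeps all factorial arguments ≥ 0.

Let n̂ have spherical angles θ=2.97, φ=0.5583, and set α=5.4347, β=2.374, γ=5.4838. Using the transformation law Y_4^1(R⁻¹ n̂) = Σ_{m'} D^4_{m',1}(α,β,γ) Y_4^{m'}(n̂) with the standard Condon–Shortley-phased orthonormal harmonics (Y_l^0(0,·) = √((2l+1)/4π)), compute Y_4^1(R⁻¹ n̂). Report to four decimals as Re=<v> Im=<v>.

Need the full column D^4_{m',1} for m'=−4..4 at α=5.4347, β=2.3740, γ=5.4838.
cos(β/2)=0.374443, sin(β/2)=0.927250
d^4_{-4,1}: single k=5 term ⇒ +0.269300;  D = -0.230001-0.140079i
d^4_{-3,1}: k∈[4..5] ⇒ +0.192243 -0.707331 = -0.515088;  D = +0.089820+0.507197i
d^4_{-2,1}: k∈[3..5] ⇒ +0.082992 -0.763393 +0.936267 = +0.255866;  D = +0.159532-0.200042i
d^4_{-1,1}: k∈[2..5] ⇒ +0.023698 -0.435966 +1.336731 -0.546480 = +0.377983;  D = +0.377527-0.018552i
d^4_{0,1}: k∈[1..4] ⇒ +0.004280 -0.157466 +0.965624 -0.986912 = -0.174474;  D = -0.121634-0.125085i
d^4_{1,1}: k∈[0..3] ⇒ +0.000386 -0.035547 +0.435966 -0.891154 = -0.490348;  D = +0.037756-0.488893i
d^4_{2,1}: k∈[0..2] ⇒ -0.004060 +0.124488 -0.508929 = -0.388501;  D = +0.310396-0.233640i
d^4_{3,1}: k∈[0..1] ⇒ +0.018810 -0.192243 = -0.173433;  D = +0.169863+0.035008i
d^4_{4,1}: single k=0 term ⇒ -0.043915;  D = +0.021785+0.038131i
Y_4^{m'}(θ=2.97,φ=0.5583) and Σ D·Y over m':
  (-0.2300-0.1401i)·(-0.0002-0.0003i)  (+0.0898+0.5072i)·(+0.0006+0.0061i)  (+0.1595-0.2000i)·(+0.0248-0.0508i)  (+0.3775-0.0186i)·(-0.2563+0.1601i)  (-0.1216-0.1251i)·(+0.7261+0.0000i)  (+0.0378-0.4889i)·(+0.2563+0.1601i)  (+0.3104-0.2336i)·(+0.0248+0.0508i)  (+0.1699+0.0350i)·(-0.0006+0.0061i)  (+0.0218+0.0381i)·(-0.0002+0.0003i)
Y_4^1(R⁻¹ n̂) = -0.084169-0.145986i

Re=-0.0842 Im=-0.1460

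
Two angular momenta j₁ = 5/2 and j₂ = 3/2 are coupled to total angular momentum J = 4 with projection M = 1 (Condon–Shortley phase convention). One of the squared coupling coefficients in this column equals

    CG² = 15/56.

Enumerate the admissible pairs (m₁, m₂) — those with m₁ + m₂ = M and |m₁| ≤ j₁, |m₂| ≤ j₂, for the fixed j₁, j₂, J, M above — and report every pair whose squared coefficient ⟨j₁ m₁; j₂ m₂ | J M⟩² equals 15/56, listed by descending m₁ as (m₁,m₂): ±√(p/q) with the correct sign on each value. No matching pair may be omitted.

Admissible pairs with m₁+m₂ = M = 1: (-1/2,3/2), (1/2,1/2), (3/2,-1/2), (5/2,-3/2)
  (m₁,m₂)=(5/2,-3/2): CG² = 1/56, CG = +√(1/56)
  (m₁,m₂)=(3/2,-1/2): CG² = 15/56, CG = +√(15/56)   ← matches the target
  (m₁,m₂)=(1/2,1/2): CG² = 15/28, CG = +√(15/28)
  (m₁,m₂)=(-1/2,3/2): CG² = 5/28, CG = +√(5/28)
Pairs with CG² = 15/56: (3/2,-1/2): +√(15/56)

(3/2,-1/2): +√(15/56)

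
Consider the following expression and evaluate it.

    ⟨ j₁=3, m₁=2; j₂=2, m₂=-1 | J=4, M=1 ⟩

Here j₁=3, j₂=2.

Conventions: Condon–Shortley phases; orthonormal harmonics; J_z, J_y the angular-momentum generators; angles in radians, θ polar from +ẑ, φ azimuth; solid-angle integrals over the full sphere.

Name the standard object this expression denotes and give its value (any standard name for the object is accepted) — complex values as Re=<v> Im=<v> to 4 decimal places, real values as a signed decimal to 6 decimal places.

Clebsch–Gordan coefficient, +√(7/20) ≈ +0.591608

This is a Clebsch–Gordan (vector-coupling) coefficient.
triangle: 1!*5!*3!/10! = 720/3628800
(j±m)!: 5!*1!*1!*3!*5!*3! = 518400
prefactor² = (2J+1)*Δ*N² = 6480/7
  k=0: +1/(0!*1!*1!*1!*4!*2!) = 1/48
  k=1: −1/(1!*0!*0!*0!*5!*3!) = -1/720
Σ = 7/360  ⇒  CG² = 6480/7*(7/360)² = 7/20
CG = +√(7/20) = +0.591608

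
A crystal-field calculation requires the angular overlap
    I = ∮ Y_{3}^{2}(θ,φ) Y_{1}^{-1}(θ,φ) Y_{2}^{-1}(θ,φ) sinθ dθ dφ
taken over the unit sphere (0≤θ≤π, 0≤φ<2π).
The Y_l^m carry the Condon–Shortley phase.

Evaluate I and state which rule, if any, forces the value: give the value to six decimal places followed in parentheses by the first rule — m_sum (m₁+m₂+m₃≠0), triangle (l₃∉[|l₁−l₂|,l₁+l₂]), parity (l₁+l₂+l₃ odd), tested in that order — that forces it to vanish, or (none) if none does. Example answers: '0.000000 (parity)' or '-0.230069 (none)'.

Rules hold: Σm=0, L=6 even, 2≤2≤4.
N = 7·3·5 = 105
Δ = 2!·4!·0!/7! = 1/105
Racah Σ t=1..1: t=1:−1/4 = -1/4
⇒ 3j(3 1 2; 0 0 0)² = 3/35, sgn -1
Racah Σ t=0..0: t=0:+1/12 = 1/12
⇒ 3j(3 1 2; 2 -1 -1)² = 2/21, sgn -1
4πI² = N·(3j₀)²·(3jₘ)² = 6/7
I = +1·√(0.857143/4π) = 0.26116903
No selection rule forces the value: the integral is nonzero (none).

0.261169 (none)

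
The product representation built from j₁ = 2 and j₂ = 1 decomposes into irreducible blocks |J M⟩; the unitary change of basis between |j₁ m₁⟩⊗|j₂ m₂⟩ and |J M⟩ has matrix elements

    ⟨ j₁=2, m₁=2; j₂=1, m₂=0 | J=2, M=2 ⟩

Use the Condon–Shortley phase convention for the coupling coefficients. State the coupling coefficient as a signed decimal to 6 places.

triangle: 1!·3!·1!/6! = 6/720
(j±m)!: 4!·0!·1!·1!·4!·0! = 576
prefactor² = (2J+1)·Δ·N² = 24
  k=0: +1/(0!·1!·0!·1!·3!·0!) = 1/6
Σ = 1/6  ⇒  CG² = 24·(1/6)² = 2/3
CG = +√(2/3) = +0.816497

+√(2/3) = +0.816497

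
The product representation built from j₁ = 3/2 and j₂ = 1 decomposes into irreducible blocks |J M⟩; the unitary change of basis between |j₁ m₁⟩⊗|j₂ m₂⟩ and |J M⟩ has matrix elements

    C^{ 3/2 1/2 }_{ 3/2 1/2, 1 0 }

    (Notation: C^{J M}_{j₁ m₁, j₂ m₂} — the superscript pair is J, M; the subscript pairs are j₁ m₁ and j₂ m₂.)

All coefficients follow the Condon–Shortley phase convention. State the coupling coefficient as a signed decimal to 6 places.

+√(1/15) ≈ +0.258199

√[4·1!2!1!/5! · 2!1!1!1!2!1!] = √(4/15)
  +(−1)^0/∏(0,1,1,1,1,0)! = 1  (running 1)
  +(−1)^1/∏(1,0,0,0,2,1)! = -1/2  (running 1/2)
⟨..|..⟩ = √(4/15)·(1/2) = +0.258199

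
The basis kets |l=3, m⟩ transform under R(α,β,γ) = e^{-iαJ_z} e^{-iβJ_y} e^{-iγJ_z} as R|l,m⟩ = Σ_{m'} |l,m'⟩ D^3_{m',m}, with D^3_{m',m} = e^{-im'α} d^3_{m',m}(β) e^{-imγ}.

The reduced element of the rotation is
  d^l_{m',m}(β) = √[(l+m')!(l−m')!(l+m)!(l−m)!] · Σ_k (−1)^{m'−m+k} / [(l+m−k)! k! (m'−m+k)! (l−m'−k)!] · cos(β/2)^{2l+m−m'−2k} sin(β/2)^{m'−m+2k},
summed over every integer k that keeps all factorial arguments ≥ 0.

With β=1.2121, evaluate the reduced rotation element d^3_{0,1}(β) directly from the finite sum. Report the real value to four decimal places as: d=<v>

d=-0.1556

d^3_{0,1}(β=1.2121) via the finite sum:
c=cos(1.212100/2)=0.821904, s=sin(1.212100/2)=0.569625; N=√[6·6·24·2]=41.569219
Admissible k: 1..3 (factorial args all ≥0)
  k=1: (−1)^0·41.5692/(12)·0.8219^5·0.5696^1 = +0.740094
  k=2: (−1)^1·41.5692/(4)·0.8219^3·0.5696^3 = -1.066458
  k=3: (−1)^2·41.5692/(12)·0.8219^1·0.5696^5 = +0.170749
d^3_{0,1}(1.2121) = +0.740094 -1.066458 +0.170749 = -0.155616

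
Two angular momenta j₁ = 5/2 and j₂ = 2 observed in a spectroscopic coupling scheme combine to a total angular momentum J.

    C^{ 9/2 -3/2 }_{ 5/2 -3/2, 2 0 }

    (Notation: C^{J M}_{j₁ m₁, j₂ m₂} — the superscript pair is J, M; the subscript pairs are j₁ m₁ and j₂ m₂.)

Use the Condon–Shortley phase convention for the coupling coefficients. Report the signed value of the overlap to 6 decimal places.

+√(5/14) = +0.597614

triangle: 0!·5!·4!/10! = 2880/3628800
(j±m)!: 1!·4!·2!·2!·3!·6! = 414720
prefactor² = (2J+1)·Δ·N² = 23040/7
  k=0: +1/(0!·0!·4!·2!·1!·2!) = 1/96
Σ = 1/96  ⇒  CG² = 23040/7·(1/96)² = 5/14
CG = +√(5/14) = +0.597614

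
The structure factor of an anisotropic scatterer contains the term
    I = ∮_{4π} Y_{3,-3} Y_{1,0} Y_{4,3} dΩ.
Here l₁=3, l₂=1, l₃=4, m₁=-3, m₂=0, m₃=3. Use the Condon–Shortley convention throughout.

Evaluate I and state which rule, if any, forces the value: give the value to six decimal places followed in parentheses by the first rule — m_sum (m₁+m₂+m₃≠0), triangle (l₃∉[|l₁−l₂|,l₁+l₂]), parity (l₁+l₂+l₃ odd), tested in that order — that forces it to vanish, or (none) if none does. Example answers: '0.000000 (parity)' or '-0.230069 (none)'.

-0.162868 (none)

Rules hold: Σm=0, L=8 even, 2≤4≤4.
N = 7·3·9 = 189
Δ = 0!·6!·2!/9! = 1/252
Racah Σ t=0..0: t=0:+1/36 = 1/36
⇒ 3j(3 1 4; 0 0 0)² = 4/63, sgn +1
Racah Σ t=0..0: t=0:+1/720 = 1/720
⇒ 3j(3 1 4; -3 0 3)² = 1/36, sgn -1
4πI² = N·(3j₀)²·(3jₘ)² = 1/3
I = -1·√(0.333333/4π) = -0.16286750
No selection rule forces the value: the integral is nonzero (none).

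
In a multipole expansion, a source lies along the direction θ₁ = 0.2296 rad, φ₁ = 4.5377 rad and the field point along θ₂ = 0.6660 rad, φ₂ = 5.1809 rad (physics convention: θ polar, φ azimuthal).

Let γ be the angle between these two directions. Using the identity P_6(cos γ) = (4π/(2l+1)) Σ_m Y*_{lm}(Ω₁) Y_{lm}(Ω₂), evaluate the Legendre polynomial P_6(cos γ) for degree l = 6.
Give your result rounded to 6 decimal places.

-0.338564

Summing Y*_{l m}(θ₁,φ₁)·Y_{l m}(θ₂,φ₂) over m ∈ [−6, 6]; prefactor 4π/(2·6+1) = 0.966644:
  [-6]  conj(Y_{6,-6})(Ω₁) = (-0.000034, 0.000058) ; Y_{6,-6}(Ω₂) = (0.025418, 0.008721) ; Δ = (-0.000001, 0.000001)
  [-5]  conj(Y_{6,-5})(Ω₁) = (-0.000763, -0.000639) ; Y_{6,-5}(Ω₂) = (0.084904, -0.082619) ; Δ = (-0.000118, 0.000009)
  [-4]  conj(Y_{6,-4})(Ω₁) = (0.006911, -0.005806) ; Y_{6,-4}(Ω₂) = (-0.090062, -0.287831) ; Δ = (-0.002294, -0.001466)
  [-3]  conj(Y_{6,-3})(Ω₁) = (0.027801, 0.048101) ; Y_{6,-3}(Ω₂) = (-0.452899, -0.075537) ; Δ = (-0.008958, -0.023885)
  [-2]  conj(Y_{6,-2})(Ω₁) = (-0.215605, 0.078550) ; Y_{6,-2}(Ω₂) = (-0.183003, 0.249014) ; Δ = (0.019896, -0.068064)
  [-1]  conj(Y_{6,-1})(Ω₁) = (-0.098761, -0.559592) ; Y_{6,-1}(Ω₂) = (-0.084378, -0.166723) ; Δ = (-0.084964, 0.063683)
  [+0]  conj(Y_{6,0})(Ω₁) = (0.526368, -0.000000) ; Y_{6,0}(Ω₂) = (-0.374969, 0.000000) ; Δ = (-0.197372, 0.000000)
  [+1]  conj(Y_{6,1})(Ω₁) = (0.098761, -0.559592) ; Y_{6,1}(Ω₂) = (0.084378, -0.166723) ; Δ = (-0.084964, -0.063683)
  [+2]  conj(Y_{6,2})(Ω₁) = (-0.215605, -0.078550) ; Y_{6,2}(Ω₂) = (-0.183003, -0.249014) ; Δ = (0.019896, 0.068064)
  [+3]  conj(Y_{6,3})(Ω₁) = (-0.027801, 0.048101) ; Y_{6,3}(Ω₂) = (0.452899, -0.075537) ; Δ = (-0.008958, 0.023885)
  [+4]  conj(Y_{6,4})(Ω₁) = (0.006911, 0.005806) ; Y_{6,4}(Ω₂) = (-0.090062, 0.287831) ; Δ = (-0.002294, 0.001466)
  [+5]  conj(Y_{6,5})(Ω₁) = (0.000763, -0.000639) ; Y_{6,5}(Ω₂) = (-0.084904, -0.082619) ; Δ = (-0.000118, -0.000009)
  [+6]  conj(Y_{6,6})(Ω₁) = (-0.000034, -0.000058) ; Y_{6,6}(Ω₂) = (0.025418, -0.008721) ; Δ = (-0.000001, -0.000001)
Accumulated sum (-0.350247, 0.000000); after 4π/(2l+1) scaling, (-0.338564, 0.000000) ⇒ P_6 = -0.338564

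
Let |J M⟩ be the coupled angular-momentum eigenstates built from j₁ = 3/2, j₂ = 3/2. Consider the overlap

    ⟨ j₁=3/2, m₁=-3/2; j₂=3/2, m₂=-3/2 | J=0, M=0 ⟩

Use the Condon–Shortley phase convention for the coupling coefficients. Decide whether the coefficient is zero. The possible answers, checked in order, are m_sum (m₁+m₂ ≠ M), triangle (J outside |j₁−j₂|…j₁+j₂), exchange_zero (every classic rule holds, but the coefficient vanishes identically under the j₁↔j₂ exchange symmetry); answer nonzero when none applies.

m_sum

m-sum: m₁+m₂ = -3/2+(-3/2) = -3, M = 0  ✗ ⇒ coefficient is 0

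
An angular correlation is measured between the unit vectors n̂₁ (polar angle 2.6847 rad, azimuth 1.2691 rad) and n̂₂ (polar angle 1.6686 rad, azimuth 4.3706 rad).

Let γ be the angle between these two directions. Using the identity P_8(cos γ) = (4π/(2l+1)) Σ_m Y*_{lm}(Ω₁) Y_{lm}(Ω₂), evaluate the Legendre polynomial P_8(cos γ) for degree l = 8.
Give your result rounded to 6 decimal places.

Summing Y*_{l m}(θ₁,φ₁)·Y_{l m}(θ₂,φ₂) over m ∈ [−8, 8]; prefactor 4π/(2·8+1) = 0.739198:
  m=-8: (-0.000552, -0.000492) × (-0.455474, 0.196492) = (0.000348, 0.000116)  (running Σ = (0.000348, 0.000116))
  m=-7: (0.005158, -0.003099) × (-0.132571, -0.142571) = (-0.001126, -0.000324)  (running Σ = (-0.000778, -0.000209))
  m=-6: (0.007290, 0.029871) × (-0.144722, 0.278028) = (-0.009360, -0.002296)  (running Σ = (-0.010138, -0.002505))
  m=-5: (-0.110518, -0.006896) × (-0.219372, -0.030500) = (0.024034, 0.004884)  (running Σ = (0.013896, 0.002379))
  m=-4: (0.101375, -0.266084) × (0.050874, 0.246359) = (0.070710, 0.011438)  (running Σ = (0.084606, 0.013817))
  m=-3: (0.389419, 0.305807) × (-0.198064, 0.120192) = (-0.113885, -0.013764)  (running Σ = (-0.029279, 0.000052))
  m=-2: (-0.388983, 0.268059) × (0.172944, 0.140880) = (-0.105036, -0.008440)  (running Σ = (-0.134316, -0.008388))
  m=-1: (0.006344, 0.020386) × (-0.078909, 0.221809) = (-0.005022, -0.000201)  (running Σ = (-0.139338, -0.008590))
  m=0: (-0.476032, -0.000000) × (0.214498, 0.000000) = (-0.102108, -0.000000)  (running Σ = (-0.241446, -0.008590))
  m=1: (-0.006344, 0.020386) × (0.078909, 0.221809) = (-0.005022, 0.000201)  (running Σ = (-0.246468, -0.008388))
  m=2: (-0.388983, -0.268059) × (0.172944, -0.140880) = (-0.105036, 0.008440)  (running Σ = (-0.351505, 0.000052))
  m=3: (-0.389419, 0.305807) × (0.198064, 0.120192) = (-0.113885, 0.013764)  (running Σ = (-0.465390, 0.013817))
  m=4: (0.101375, 0.266084) × (0.050874, -0.246359) = (0.070710, -0.011438)  (running Σ = (-0.394680, 0.002379))
  m=5: (0.110518, -0.006896) × (0.219372, -0.030500) = (0.024034, -0.004884)  (running Σ = (-0.370646, -0.002505))
  m=6: (0.007290, -0.029871) × (-0.144722, -0.278028) = (-0.009360, 0.002296)  (running Σ = (-0.380006, -0.000209))
  m=7: (-0.005158, -0.003099) × (0.132571, -0.142571) = (-0.001126, 0.000324)  (running Σ = (-0.381132, 0.000116))
  m=8: (-0.000552, 0.000492) × (-0.455474, -0.196492) = (0.000348, -0.000116)  (running Σ = (-0.380784, 0.000000))
Σ over m = (-0.380784, 0.000000); ×(4π/17) → (-0.281475, 0.000000). Real part: -0.281475

-0.281475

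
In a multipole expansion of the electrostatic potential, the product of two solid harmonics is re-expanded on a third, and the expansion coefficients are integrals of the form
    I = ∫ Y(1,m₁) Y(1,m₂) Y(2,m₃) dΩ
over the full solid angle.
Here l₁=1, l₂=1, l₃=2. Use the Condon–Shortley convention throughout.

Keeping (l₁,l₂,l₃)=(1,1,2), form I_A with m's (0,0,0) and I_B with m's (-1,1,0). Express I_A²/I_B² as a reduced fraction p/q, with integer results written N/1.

4/1

l's match ⇒ only the (l;m) 3-j factors differ between A and B.
A: triangle coeff Δ(1,1,2) = 1/30; Σ_t [0,0]: t=0:+1/1 = 1/1; (3j)²=2/15 [(1 1 2; 0 0 0)], sign=+1
B: triangle coeff Δ(1,1,2) = 1/30; Σ_t [0,0]: t=0:+1/4 = 1/4; (3j)²=1/30 [(1 1 2; -1 1 0)], sign=+1
I_A²/I_B² = (2/15)/(1/30) = 4/1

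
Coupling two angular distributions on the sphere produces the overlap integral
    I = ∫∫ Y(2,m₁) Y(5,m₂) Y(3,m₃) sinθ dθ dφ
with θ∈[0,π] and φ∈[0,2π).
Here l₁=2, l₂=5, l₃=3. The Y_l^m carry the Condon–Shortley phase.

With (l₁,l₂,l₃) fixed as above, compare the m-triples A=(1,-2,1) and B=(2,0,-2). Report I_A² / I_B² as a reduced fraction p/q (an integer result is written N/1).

Same 2,5,3: normalisation and zero-m 3j drop out of the ratio.
A: Δ: 4! 0! 6! / 11! → 1/2310; sum: t=1:−1/288 = -1/288; 3j²(2 5 3; 1 -2 1) = Δ·Π!·Σ² = 1/22  (sign -1)
B: Δ: 4! 0! 6! / 11! → 1/2310; sum: t=0:+1/2880 = 1/2880; 3j²(2 5 3; 2 0 -2) = Δ·Π!·Σ² = 1/462  (sign -1)
I_A²/I_B² = (1/22)/(1/462) = 21/1

21/1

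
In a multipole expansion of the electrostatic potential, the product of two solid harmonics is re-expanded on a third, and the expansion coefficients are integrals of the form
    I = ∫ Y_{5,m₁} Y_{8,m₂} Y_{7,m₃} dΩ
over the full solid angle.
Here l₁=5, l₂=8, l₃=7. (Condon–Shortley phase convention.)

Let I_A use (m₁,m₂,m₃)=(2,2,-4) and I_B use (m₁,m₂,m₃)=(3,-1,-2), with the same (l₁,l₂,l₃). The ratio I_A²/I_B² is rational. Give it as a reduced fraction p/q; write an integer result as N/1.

77/2430

Same 5,8,7: normalisation and zero-m 3j drop out of the ratio.
A: Δ: 6! 4! 10! / 21! → 1/814773960; sum: t=0:+1/15676416000 t=1:−1/174182400 t=2:+1/23224320 t=3:−1/26127360 = -1/1119744000; 3j²(5 8 7; 2 2 -4) = Δ·Π!·Σ² = 7/377910  (sign +1)
B: Δ: 6! 4! 10! / 21! → 1/814773960; sum: t=0:+1/87091200 t=1:−1/12441600 t=2:+1/16588800 = -1/116121600; 3j²(5 8 7; 3 -1 -2) = Δ·Π!·Σ² = 27/46189  (sign +1)
I_A²/I_B² = (7/377910)/(27/46189) = 77/2430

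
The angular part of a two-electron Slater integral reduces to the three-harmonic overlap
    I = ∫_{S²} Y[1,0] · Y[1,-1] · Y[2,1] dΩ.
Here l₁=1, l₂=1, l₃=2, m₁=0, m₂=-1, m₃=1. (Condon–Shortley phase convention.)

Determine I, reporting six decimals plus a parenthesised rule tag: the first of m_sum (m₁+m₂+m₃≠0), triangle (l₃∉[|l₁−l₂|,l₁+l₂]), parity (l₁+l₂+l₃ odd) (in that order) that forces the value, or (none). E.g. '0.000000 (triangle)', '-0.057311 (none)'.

-0.218510 (none)

Rules hold: Σm=0, L=4 even, 0≤2≤2.
N = 3·3·5 = 45
Δ = 0!·2!·2!/5! = 1/30
Racah Σ t=0..0: t=0:+1/1 = 1/1
⇒ 3j(1 1 2; 0 0 0)² = 2/15, sgn +1
Racah Σ t=0..0: t=0:+1/2 = 1/2
⇒ 3j(1 1 2; 0 -1 1)² = 1/10, sgn -1
4πI² = N·(3j₀)²·(3jₘ)² = 3/5
I = -1·√(0.6/4π) = -0.21850969
No selection rule forces the value: the integral is nonzero (none).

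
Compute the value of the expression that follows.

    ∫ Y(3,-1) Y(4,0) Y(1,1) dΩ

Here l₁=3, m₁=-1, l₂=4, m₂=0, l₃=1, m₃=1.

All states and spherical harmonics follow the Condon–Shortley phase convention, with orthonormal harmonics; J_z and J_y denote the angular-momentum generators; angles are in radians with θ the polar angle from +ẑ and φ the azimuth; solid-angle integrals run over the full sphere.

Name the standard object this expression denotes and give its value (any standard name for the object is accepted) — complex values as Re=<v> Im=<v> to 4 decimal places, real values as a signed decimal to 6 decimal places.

Gaunt coefficient, +0.150786

This is a Gaunt coefficient — the integral of a triple product of spherical harmonics over the sphere.
Checks pass: Σm=0; 8 even; l₃=1∈[1,7].
(2·3+1)(2·4+1)(2·1+1) = 189
Δ: 6! 0! 2! / 9! → 1/252
sum: t=3:−1/36 = -1/36
3j²(3 4 1; 0 0 0) = Δ·Π!·Σ² = 4/63  (sign +1)
sum: t=4:+1/96 = 1/96
3j²(3 4 1; -1 0 1) = Δ·Π!·Σ² = 1/42  (sign +1)
combine: 4πI² = 189·4/63·1/42 = 2/7
take √, sign +1: I = 0.15078601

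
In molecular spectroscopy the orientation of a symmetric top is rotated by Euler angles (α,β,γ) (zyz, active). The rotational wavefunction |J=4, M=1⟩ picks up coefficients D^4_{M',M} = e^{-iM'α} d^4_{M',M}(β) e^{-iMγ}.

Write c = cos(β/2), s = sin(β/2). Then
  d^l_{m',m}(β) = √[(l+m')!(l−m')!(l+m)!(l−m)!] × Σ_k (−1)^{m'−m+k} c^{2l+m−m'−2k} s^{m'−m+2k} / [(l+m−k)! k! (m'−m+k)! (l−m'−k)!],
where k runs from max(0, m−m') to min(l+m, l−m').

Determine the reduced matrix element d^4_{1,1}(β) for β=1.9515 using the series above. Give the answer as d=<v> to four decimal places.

d=0.0702

d^4_{1,1}(β=1.9515) via the finite sum:
With c≡cos(β/2)=0.560547 and s≡sin(β/2)=0.828123, N=[120·6·120·6]^{1/2}=720.000000
k: max(0,(1)−(1))=0 … min(4+(1),4−(1))=3
  k=0: (−1)^0·720.0000/(720)·0.5605^8·0.8281^0 = +0.009748
  k=1: (−1)^1·720.0000/(48)·0.5605^6·0.8281^2 = -0.319119
  k=2: (−1)^2·720.0000/(24)·0.5605^4·0.8281^4 = +1.392991
  k=3: (−1)^3·720.0000/(72)·0.5605^2·0.8281^6 = -1.013426
d^4_{1,1}(1.9515) = +0.009748 -0.319119 +1.392991 -1.013426 = +0.070193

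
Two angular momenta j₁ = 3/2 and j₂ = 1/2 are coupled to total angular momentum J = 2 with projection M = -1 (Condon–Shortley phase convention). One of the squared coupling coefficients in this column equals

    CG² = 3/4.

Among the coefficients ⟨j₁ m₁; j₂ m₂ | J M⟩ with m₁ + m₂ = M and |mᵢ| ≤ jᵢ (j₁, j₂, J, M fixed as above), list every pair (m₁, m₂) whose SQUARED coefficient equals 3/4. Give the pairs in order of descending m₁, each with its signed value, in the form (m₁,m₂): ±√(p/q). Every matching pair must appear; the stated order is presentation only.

(-1/2,-1/2): +√(3/4)

Admissible pairs with m₁+m₂ = M = -1: (-3/2,1/2), (-1/2,-1/2)
  (m₁,m₂)=(-1/2,-1/2): CG² = 3/4, CG = +√(3/4)   ← matches the target
  (m₁,m₂)=(-3/2,1/2): CG² = 1/4, CG = +√(1/4)
Pairs with CG² = 3/4: (-1/2,-1/2): +√(3/4)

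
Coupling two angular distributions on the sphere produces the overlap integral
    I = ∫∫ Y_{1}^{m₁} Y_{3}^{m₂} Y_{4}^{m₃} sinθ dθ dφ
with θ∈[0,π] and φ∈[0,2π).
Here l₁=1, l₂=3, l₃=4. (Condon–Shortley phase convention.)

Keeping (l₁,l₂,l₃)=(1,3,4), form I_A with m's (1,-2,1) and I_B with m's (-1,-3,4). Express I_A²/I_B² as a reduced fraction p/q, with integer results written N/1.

l's match ⇒ only the (l;m) 3-j factors differ between A and B.
A: triangle coeff Δ(1,3,4) = 1/252; Σ_t [0,0]: t=0:+1/240 = 1/240; (3j)²=1/84 [(1 3 4; 1 -2 1)], sign=-1
B: triangle coeff Δ(1,3,4) = 1/252; Σ_t [0,0]: t=0:+1/1440 = 1/1440; (3j)²=1/9 [(1 3 4; -1 -3 4)], sign=+1
I_A²/I_B² = (1/84)/(1/9) = 3/28

3/28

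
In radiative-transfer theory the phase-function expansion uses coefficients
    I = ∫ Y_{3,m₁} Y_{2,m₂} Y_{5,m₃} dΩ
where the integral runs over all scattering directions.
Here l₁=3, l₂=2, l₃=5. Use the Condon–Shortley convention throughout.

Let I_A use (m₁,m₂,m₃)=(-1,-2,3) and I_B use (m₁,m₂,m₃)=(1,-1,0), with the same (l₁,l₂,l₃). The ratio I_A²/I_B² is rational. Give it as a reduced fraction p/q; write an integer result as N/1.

7/5

Shared (l₁,l₂,l₃)=(3,2,5): N and (l;000)² cancel in I_A²/I_B².
A: Δ = 0!·6!·4!/11! = 1/2310; Racah Σ t=0..0: t=0:+1/1152 = 1/1152; ⇒ 3j(3 2 5; -1 -2 3)² = 1/33, sgn +1
B: Δ = 0!·6!·4!/11! = 1/2310; Racah Σ t=0..0: t=0:+1/288 = 1/288; ⇒ 3j(3 2 5; 1 -1 0)² = 5/231, sgn -1
I_A²/I_B² = (1/33)/(5/231) = 7/5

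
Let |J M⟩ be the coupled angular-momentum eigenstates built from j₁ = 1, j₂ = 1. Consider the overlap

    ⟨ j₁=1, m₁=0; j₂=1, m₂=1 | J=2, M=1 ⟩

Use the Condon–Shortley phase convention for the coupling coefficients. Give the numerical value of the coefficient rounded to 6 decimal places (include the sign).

√[5·0!2!2!/5! · 1!1!2!0!3!1!] = √(2)
  +(−1)^0/∏(0,0,1,2,1,0)! = 1/2  (running 1/2)
⟨..|..⟩ = √(2)·(1/2) = +0.707107

+0.707107  (= +√(1/2))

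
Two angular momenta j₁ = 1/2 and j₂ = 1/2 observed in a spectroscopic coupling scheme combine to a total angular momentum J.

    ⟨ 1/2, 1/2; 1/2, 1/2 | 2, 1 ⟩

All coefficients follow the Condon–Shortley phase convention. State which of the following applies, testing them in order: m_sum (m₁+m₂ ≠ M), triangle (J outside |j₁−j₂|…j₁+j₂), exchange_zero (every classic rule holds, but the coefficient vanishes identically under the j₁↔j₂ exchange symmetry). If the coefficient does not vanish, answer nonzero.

m-sum: m₁+m₂ = 1/2+1/2 = 1, M = 1  ✓
triangle: need |j₁−j₂| ≤ J ≤ j₁+j₂, i.e. J ∈ [0, 1]; J = 2 is outside ✗ ⇒ coefficient is 0

triangle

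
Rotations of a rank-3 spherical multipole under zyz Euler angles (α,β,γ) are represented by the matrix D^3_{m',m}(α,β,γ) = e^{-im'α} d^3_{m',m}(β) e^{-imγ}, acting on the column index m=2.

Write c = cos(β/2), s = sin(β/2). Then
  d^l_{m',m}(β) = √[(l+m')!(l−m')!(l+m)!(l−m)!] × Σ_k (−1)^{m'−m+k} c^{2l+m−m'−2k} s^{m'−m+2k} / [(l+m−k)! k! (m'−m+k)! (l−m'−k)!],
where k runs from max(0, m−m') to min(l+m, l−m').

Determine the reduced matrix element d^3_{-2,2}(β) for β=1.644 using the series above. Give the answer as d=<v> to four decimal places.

d^3_{-2,2}(β=1.6440) via the finite sum:
With c≡cos(β/2)=0.680758 and s≡sin(β/2)=0.732509, N=[1·120·120·1]^{1/2}=120.000000
The bounds max(0,m−m')=4 and min(l+m,l−m')=5 give 2 terms
  k=4: (−1)^0·120.0000/(24)·0.6808^2·0.7325^4 = +0.667124
  k=5: (−1)^1·120.0000/(120)·0.6808^0·0.7325^6 = -0.154482
d^3_{-2,2}(1.6440) = +0.667124 -0.154482 = +0.512642

d=0.5126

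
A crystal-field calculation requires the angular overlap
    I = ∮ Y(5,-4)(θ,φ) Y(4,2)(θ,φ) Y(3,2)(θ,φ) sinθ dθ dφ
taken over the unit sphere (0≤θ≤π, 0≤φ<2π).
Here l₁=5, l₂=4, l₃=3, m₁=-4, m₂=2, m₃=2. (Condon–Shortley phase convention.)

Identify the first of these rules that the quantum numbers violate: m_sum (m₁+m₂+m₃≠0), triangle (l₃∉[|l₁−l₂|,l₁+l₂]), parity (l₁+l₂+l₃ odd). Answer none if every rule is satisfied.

Σmᵢ = 0  ✓
l₃∈[|l₁−l₂|,l₁+l₂]=[1,9], have l₃=3  ✓
Σlᵢ = 12 ⇒ even  ✓

none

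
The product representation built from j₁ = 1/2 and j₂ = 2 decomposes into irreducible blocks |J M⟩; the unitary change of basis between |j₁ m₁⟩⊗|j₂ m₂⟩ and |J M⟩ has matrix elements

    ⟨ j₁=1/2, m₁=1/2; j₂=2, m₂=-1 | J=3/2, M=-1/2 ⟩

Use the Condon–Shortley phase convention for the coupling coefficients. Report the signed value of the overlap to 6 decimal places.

triangle: 1!*0!*3!/5! = 6/120
(j±m)!: 1!*0!*1!*3!*1!*2! = 12
prefactor² = (2J+1)*Δ*N² = 12/5
  k=0: +1/(0!*1!*0!*1!*0!*2!) = 1/2
Σ = 1/2  ⇒  CG² = 12/5*(1/2)² = 3/5
CG = +√(3/5) = +0.774597

+0.774597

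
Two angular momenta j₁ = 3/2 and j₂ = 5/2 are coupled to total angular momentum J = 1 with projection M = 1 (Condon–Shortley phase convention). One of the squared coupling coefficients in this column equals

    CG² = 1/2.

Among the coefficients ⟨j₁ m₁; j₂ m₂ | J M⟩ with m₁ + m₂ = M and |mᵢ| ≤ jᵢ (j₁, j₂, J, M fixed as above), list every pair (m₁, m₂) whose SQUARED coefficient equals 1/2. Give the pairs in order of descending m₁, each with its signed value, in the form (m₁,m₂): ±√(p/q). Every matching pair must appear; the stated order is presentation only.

Admissible pairs with m₁+m₂ = M = 1: (-3/2,5/2), (-1/2,3/2), (1/2,1/2), (3/2,-1/2)
  (m₁,m₂)=(3/2,-1/2): CG² = 1/20, CG = +√(1/20)
  (m₁,m₂)=(1/2,1/2): CG² = 3/20, CG = −√(3/20)
  (m₁,m₂)=(-1/2,3/2): CG² = 3/10, CG = +√(3/10)
  (m₁,m₂)=(-3/2,5/2): CG² = 1/2, CG = −√(1/2)   ← matches the target
Pairs with CG² = 1/2: (-3/2,5/2): −√(1/2)

(-3/2,5/2): −√(1/2)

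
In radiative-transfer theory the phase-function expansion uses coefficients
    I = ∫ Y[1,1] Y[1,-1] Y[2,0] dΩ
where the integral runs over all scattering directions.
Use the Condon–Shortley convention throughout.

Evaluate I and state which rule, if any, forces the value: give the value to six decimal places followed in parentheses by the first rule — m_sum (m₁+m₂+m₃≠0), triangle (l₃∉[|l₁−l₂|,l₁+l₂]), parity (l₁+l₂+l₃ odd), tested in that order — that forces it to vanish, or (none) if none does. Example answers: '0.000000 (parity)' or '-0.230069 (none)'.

Checks pass: Σm=0; 4 even; l₃=2∈[0,2].
(2·1+1)(2·1+1)(2·2+1) = 45
Δ: 0! 2! 2! / 5! → 1/30
sum: t=0:+1/1 = 1/1
3j²(1 1 2; 0 0 0) = Δ·Π!·Σ² = 2/15  (sign +1)
sum: t=0:+1/4 = 1/4
3j²(1 1 2; 1 -1 0) = Δ·Π!·Σ² = 1/30  (sign +1)
combine: 4πI² = 45·2/15·1/30 = 1/5
take √, sign +1: I = 0.12615663
No selection rule forces the value: the integral is nonzero (none).

0.126157 (none)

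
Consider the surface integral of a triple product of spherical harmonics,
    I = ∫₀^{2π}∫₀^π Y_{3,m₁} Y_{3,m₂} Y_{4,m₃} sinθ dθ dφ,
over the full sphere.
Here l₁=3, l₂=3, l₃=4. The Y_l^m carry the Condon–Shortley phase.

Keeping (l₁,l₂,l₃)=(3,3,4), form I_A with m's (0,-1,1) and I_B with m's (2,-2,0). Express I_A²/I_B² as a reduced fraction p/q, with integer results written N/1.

15/49

Shared (l₁,l₂,l₃)=(3,3,4): N and (l;000)² cancel in I_A²/I_B².
A: Δ = 2!·4!·4!/11! = 1/34650; Racah Σ t=0..2: t=0:+1/48 t=1:−1/24 t=2:+1/288 = -5/288; ⇒ 3j(3 3 4; 0 -1 1)² = 5/462, sgn +1
B: Δ = 2!·4!·4!/11! = 1/34650; Racah Σ t=0..1: t=0:+1/72 t=1:−1/576 = 7/576; ⇒ 3j(3 3 4; 2 -2 0)² = 7/198, sgn +1
I_A²/I_B² = (5/462)/(7/198) = 15/49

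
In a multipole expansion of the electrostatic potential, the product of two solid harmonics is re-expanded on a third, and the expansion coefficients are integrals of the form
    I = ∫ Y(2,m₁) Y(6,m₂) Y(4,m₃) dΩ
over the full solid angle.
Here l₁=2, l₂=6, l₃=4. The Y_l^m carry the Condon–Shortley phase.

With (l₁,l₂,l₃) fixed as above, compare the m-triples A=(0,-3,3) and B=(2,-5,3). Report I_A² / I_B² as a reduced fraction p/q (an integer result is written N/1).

18/55

Shared (l₁,l₂,l₃)=(2,6,4): N and (l;000)² cancel in I_A²/I_B².
A: Δ = 4!·0!·8!/13! = 1/6435; Racah Σ t=2..2: t=2:+1/20160 = 1/20160; ⇒ 3j(2 6 4; 0 -3 3)² = 12/715, sgn -1
B: Δ = 4!·0!·8!/13! = 1/6435; Racah Σ t=0..0: t=0:+1/120960 = 1/120960; ⇒ 3j(2 6 4; 2 -5 3)² = 2/39, sgn -1
I_A²/I_B² = (12/715)/(2/39) = 18/55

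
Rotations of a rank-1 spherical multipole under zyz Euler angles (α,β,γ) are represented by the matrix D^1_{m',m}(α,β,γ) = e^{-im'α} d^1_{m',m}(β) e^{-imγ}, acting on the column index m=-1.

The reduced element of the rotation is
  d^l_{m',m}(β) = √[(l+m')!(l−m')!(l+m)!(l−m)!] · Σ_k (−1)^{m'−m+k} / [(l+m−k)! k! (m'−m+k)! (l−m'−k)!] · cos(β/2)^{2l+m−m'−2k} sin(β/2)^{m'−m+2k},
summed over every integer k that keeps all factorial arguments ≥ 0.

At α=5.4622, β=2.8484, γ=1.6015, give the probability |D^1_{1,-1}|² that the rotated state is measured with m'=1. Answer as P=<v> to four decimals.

Split into d^1_{1,-1}(β=2.8484) × two z-phases.
Half-angle: c=0.146072, s=0.989274. N=√(2·1·1·2)=2.000000
The bounds max(0,m−m')=0 and min(l+m,l−m')=0 give 1 term
  k=0: (−1)^2·2.0000/(2)·0.1461^0·0.9893^2 = +0.978663
d^1_{1,-1}(2.8484) = +0.978663
|D^1_{1,-1}|² = |d^1_{1,-1}(β)|² = (+0.978663)² = 0.957781 (the z-rotation phases have unit modulus)

P=0.9578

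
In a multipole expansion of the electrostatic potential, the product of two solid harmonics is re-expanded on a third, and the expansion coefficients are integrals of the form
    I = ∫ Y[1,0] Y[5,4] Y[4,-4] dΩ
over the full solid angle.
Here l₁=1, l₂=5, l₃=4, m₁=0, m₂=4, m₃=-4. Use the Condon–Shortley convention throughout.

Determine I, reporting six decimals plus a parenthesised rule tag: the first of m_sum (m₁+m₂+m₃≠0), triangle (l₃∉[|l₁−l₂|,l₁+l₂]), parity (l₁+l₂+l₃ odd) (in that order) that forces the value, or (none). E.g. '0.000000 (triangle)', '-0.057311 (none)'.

0.147319 (none)

Rules hold: Σm=0, L=10 even, 4≤4≤6.
N = 3·11·9 = 297
Δ = 2!·0!·8!/11! = 1/495
Racah Σ t=1..1: t=1:−1/576 = -1/576
⇒ 3j(1 5 4; 0 0 0)² = 5/99, sgn -1
Racah Σ t=1..1: t=1:−1/40320 = -1/40320
⇒ 3j(1 5 4; 0 4 -4)² = 1/55, sgn -1
4πI² = N·(3j₀)²·(3jₘ)² = 3/11
I = +1·√(0.272727/4π) = 0.14731920
No selection rule forces the value: the integral is nonzero (none).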